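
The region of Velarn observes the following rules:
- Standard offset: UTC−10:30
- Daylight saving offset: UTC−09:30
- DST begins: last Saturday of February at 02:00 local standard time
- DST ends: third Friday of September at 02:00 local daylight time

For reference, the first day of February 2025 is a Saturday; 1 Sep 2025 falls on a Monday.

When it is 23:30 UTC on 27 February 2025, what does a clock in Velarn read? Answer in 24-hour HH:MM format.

14:00

1 February 2025 is a Saturday, so Saturdays fall on 1, 8, 15, 22; the last is February 22.
1 September 2025 is a Monday, so the first Friday is September 5 and the third is September 19.
At the standard offset (UTC−10:30), 23:30 UTC − 10h30m = 13:00 Velarn standard time.
The standard-time date in Velarn, 27 February 2025, lies within the daylight-saving period (22 February – 19 September), so Velarn is on daylight time, UTC−09:30.
23:30 UTC − 9h30m = 14:00 local.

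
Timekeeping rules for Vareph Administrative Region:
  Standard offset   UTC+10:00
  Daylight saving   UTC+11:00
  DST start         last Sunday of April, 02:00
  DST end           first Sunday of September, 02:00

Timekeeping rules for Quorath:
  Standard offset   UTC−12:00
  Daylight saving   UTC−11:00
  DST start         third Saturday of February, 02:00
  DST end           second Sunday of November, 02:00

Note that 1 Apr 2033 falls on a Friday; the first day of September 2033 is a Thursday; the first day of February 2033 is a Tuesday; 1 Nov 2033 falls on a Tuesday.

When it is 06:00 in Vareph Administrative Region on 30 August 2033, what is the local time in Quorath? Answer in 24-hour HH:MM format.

08:00

1 April 2033 is a Friday, so Sundays fall on 3, 10, 17, 24; the last is April 24.
1 September 2033 is a Thursday, so the first Sunday is September 4.
30 August 2033 lies within the daylight-saving period (24 April – 4 September), so Vareph Administrative Region is on daylight time, UTC+11:00.
06:00 Vareph Administrative Region − 11h = 19:00 UTC (rolling into the previous day, 29 August 2033).
1 February 2033 is a Tuesday, so the first Saturday is February 5 and the third is February 19.
1 November 2033 is a Tuesday, so the first Sunday is November 6 and the second is November 13.
At the standard offset (UTC−12:00), 19:00 UTC − 12h = 07:00 Quorath standard time.
The standard-time date in Quorath, 29 August 2033, lies within the daylight-saving period (19 February – 13 November), so Quorath is on daylight time, UTC−11:00.
19:00 UTC − 11h = 08:00 Quorath.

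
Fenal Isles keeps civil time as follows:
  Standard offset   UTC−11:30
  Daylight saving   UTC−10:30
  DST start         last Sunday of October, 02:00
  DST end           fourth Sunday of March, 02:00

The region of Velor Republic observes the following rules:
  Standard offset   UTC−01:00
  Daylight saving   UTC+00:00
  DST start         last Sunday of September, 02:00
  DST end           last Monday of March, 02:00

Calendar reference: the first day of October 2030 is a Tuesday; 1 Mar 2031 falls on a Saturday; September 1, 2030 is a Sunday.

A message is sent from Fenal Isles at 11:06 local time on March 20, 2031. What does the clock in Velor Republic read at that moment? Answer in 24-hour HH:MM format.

1 October 2030 is a Tuesday, so Sundays fall on 6, 13, 20, 27; the last is October 27.
1 March 2031 is a Saturday, so the first Sunday is March 2 and the fourth is March 23.
March 20, 2031 falls between 27 October 2030 and 23 March 2031, so daylight saving is in effect and Fenal Isles is at UTC−10:30.
11:06 Fenal Isles + 10h30m = 21:36 UTC.
1 September 2030 is a Sunday, so Sundays fall on 1, 8, 15, 22, 29; the last is September 29.
1 March 2031 is a Saturday, so Mondays fall on 3, 10, 17, 24, 31; the last is March 31.
At the standard offset (UTC−01:00), 21:36 UTC − 1h = 20:36 Velor Republic standard time.
Daylight saving runs 29 September 2030 – 31 March 2031; the standard-time date in Velor Republic, March 20, 2031, is inside that window, so Velor Republic is at UTC+00:00.
21:36 UTC + 0h = 21:36 Velor Republic.

21:36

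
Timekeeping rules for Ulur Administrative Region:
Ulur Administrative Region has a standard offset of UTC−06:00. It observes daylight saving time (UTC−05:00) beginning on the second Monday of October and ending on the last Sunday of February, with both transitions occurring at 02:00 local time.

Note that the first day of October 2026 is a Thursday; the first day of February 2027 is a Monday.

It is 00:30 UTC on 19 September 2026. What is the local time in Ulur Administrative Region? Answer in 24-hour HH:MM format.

1 October 2026 is a Thursday, so the first Monday is October 5 and the second is October 12.
1 February 2027 is a Monday, so Sundays fall on 7, 14, 21, 28; the last is February 28.
At the standard offset (UTC−06:00), 00:30 UTC − 6h = 18:30 Ulur Administrative Region standard time (rolling into the previous day, 18 September 2026).
Daylight saving runs 12 October 2026 – 28 February 2027; the standard-time date in Ulur Administrative Region, 18 September 2026, is outside that window, so Ulur Administrative Region is on standard time at UTC−06:00.
00:30 UTC − 6h = 18:30 local (rolling into the previous day, 18 September 2026).

18:30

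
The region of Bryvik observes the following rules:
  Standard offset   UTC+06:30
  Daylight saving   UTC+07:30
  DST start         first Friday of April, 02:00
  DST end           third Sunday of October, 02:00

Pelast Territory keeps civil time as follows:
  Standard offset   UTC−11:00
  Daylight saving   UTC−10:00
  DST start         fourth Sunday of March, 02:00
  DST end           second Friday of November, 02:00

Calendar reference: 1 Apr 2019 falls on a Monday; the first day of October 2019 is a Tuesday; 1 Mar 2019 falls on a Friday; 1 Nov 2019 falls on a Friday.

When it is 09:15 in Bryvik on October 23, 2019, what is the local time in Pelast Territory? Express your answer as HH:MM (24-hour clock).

1 April 2019 is a Monday, so the first Friday is April 5.
1 October 2019 is a Tuesday, so the first Sunday is October 6 and the third is October 20.
October 23, 2019 does not fall between 5 April and 20 October, so daylight saving is not in effect and Bryvik is at UTC+06:30.
09:15 Bryvik − 6h30m = 02:45 UTC.
1 March 2019 is a Friday, so the first Sunday is March 3 and the fourth is March 24.
1 November 2019 is a Friday, so the first Friday is November 1 and the second is November 8.
At the standard offset (UTC−11:00), 02:45 UTC − 11h = 15:45 Pelast Territory standard time (rolling into the previous day, 22 October 2019).
The standard-time date in Pelast Territory, October 22, 2019, falls between 24 March and 8 November, so daylight saving is in effect and Pelast Territory is at UTC−10:00.
02:45 UTC − 10h = 16:45 Pelast Territory (rolling into the previous day, 22 October 2019).

16:45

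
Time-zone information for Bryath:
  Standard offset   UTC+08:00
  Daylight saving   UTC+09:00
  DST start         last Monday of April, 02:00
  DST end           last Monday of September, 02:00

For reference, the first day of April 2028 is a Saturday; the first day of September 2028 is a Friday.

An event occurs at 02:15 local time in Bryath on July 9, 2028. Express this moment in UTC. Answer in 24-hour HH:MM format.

17:15

1 April 2028 is a Saturday, so Mondays fall on 3, 10, 17, 24; the last is April 24.
1 September 2028 is a Friday, so Mondays fall on 4, 11, 18, 25; the last is September 25.
July 9, 2028 lies within the daylight-saving period (24 April – 25 September), so Bryath is on daylight time, UTC+09:00.
02:15 local − 9h = 17:15 UTC (rolling into the previous day, 8 July 2028).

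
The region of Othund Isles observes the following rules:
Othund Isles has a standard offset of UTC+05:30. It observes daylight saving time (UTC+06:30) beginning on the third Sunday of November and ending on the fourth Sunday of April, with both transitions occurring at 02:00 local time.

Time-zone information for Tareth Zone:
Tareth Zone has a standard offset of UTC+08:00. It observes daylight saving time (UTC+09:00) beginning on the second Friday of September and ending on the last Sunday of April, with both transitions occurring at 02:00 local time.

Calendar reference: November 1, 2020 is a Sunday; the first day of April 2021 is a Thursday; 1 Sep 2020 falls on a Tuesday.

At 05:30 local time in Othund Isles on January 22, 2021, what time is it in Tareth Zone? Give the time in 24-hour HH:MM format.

08:00

1 November 2020 is a Sunday, so the first Sunday is November 1 and the third is November 15.
1 April 2021 is a Thursday, so the first Sunday is April 4 and the fourth is April 25.
January 22, 2021 lies within the daylight-saving period (15 November 2020 – 25 April 2021), so Othund Isles is on daylight time, UTC+06:30.
05:30 Othund Isles − 6h30m = 23:00 UTC (rolling into the previous day, 21 January 2021).
1 September 2020 is a Tuesday, so the first Friday is September 4 and the second is September 11.
1 April 2021 is a Thursday, so Sundays fall on 4, 11, 18, 25; the last is April 25.
At the standard offset (UTC+08:00), 23:00 UTC + 8h = 07:00 Tareth Zone standard time (rolling into the next day, 22 January 2021).
The standard-time date in Tareth Zone, January 22, 2021, falls between 11 September 2020 and 25 April 2021, so daylight saving is in effect and Tareth Zone is at UTC+09:00.
23:00 UTC + 9h = 08:00 Tareth Zone (rolling into the next day, 22 January 2021).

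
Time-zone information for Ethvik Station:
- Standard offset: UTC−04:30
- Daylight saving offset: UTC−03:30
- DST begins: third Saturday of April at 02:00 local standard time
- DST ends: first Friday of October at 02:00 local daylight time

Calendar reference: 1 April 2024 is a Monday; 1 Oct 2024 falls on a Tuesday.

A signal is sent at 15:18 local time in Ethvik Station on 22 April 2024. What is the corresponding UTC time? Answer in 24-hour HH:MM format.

18:48

1 April 2024 is a Monday, so the first Saturday is April 6 and the third is April 20.
1 October 2024 is a Tuesday, so the first Friday is October 4.
22 April 2024 falls between 20 April and 4 October, so daylight saving is in effect and Ethvik Station is at UTC−03:30.
15:18 local + 3h30m = 18:48 UTC.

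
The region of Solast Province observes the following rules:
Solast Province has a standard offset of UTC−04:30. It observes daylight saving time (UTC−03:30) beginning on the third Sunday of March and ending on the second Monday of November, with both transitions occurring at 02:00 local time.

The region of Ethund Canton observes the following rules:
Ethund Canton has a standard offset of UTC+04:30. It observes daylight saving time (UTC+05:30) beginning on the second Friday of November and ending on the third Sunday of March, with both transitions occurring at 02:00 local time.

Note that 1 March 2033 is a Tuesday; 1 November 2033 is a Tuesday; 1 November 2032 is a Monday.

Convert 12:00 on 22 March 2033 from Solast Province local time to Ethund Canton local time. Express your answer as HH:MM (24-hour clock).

20:00

1 March 2033 is a Tuesday, so the first Sunday is March 6 and the third is March 20.
1 November 2033 is a Tuesday, so the first Monday is November 7 and the second is November 14.
22 March 2033 falls between 20 March and 14 November, so daylight saving is in effect and Solast Province is at UTC−03:30.
12:00 Solast Province + 3h30m = 15:30 UTC.
1 November 2032 is a Monday, so the first Friday is November 5 and the second is November 12.
1 March 2033 is a Tuesday, so the first Sunday is March 6 and the third is March 20.
At the standard offset (UTC+04:30), 15:30 UTC + 4h30m = 20:00 Ethund Canton standard time.
The standard-time date in Ethund Canton, 22 March 2033, does not fall between 12 November 2032 and 20 March 2033, so daylight saving is not in effect and Ethund Canton is at UTC+04:30.
15:30 UTC + 4h30m = 20:00 Ethund Canton.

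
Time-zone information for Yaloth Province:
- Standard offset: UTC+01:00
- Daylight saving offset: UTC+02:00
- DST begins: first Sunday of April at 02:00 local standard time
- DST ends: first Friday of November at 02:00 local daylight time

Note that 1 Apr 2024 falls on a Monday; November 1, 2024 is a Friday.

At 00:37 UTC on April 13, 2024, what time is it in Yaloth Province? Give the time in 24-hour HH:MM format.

1 April 2024 is a Monday, so the first Sunday is April 7.
1 November 2024 is a Friday, so the first Friday is November 1.
At the standard offset (UTC+01:00), 00:37 UTC + 1h = 01:37 Yaloth Province standard time.
Daylight saving runs 7 April – 1 November; the standard-time date in Yaloth Province, April 13, 2024, is inside that window, so Yaloth Province is at UTC+02:00.
00:37 UTC + 2h = 02:37 local.

02:37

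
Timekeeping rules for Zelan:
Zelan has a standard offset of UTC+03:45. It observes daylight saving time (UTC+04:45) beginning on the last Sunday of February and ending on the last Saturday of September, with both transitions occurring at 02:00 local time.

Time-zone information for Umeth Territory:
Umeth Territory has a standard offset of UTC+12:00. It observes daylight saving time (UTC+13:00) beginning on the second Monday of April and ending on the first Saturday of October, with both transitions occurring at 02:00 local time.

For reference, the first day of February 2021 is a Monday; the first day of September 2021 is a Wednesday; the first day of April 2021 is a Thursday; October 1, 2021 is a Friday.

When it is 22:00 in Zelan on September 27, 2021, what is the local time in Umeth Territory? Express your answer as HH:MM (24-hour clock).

07:15

1 February 2021 is a Monday, so Sundays fall on 7, 14, 21, 28; the last is February 28.
1 September 2021 is a Wednesday, so Saturdays fall on 4, 11, 18, 25; the last is September 25.
September 27, 2021 is outside the daylight-saving period (28 February – 25 September), so Zelan is on standard time, UTC+03:45.
22:00 Zelan − 3h45m = 18:15 UTC.
1 April 2021 is a Thursday, so the first Monday is April 5 and the second is April 12.
1 October 2021 is a Friday, so the first Saturday is October 2.
At the standard offset (UTC+12:00), 18:15 UTC + 12h = 06:15 Umeth Territory standard time (rolling into the next day, 28 September 2021).
Daylight saving runs 12 April – 2 October; the standard-time date in Umeth Territory, September 28, 2021, is inside that window, so Umeth Territory is at UTC+13:00.
18:15 UTC + 13h = 07:15 Umeth Territory (rolling into the next day, 28 September 2021).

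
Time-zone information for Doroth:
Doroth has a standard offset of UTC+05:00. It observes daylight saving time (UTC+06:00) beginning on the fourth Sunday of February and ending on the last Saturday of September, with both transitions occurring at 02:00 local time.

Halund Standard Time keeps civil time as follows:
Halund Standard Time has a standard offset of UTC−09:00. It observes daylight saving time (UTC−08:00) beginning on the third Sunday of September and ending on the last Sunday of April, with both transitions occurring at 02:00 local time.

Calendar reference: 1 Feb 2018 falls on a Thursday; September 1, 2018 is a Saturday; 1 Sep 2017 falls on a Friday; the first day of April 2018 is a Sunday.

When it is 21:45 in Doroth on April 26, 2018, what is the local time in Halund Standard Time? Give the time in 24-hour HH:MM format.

07:45

1 February 2018 is a Thursday, so the first Sunday is February 4 and the fourth is February 25.
1 September 2018 is a Saturday, so Saturdays fall on 1, 8, 15, 22, 29; the last is September 29.
Daylight saving runs 25 February – 29 September; April 26, 2018 is inside that window, so Doroth is at UTC+06:00.
21:45 Doroth − 6h = 15:45 UTC.
1 September 2017 is a Friday, so the first Sunday is September 3 and the third is September 17.
1 April 2018 is a Sunday, so Sundays fall on 1, 8, 15, 22, 29; the last is April 29.
At the standard offset (UTC−09:00), 15:45 UTC − 9h = 06:45 Halund Standard Time standard time.
The standard-time date in Halund Standard Time, April 26, 2018, falls between 17 September 2017 and 29 April 2018, so daylight saving is in effect and Halund Standard Time is at UTC−08:00.
15:45 UTC − 8h = 07:45 Halund Standard Time.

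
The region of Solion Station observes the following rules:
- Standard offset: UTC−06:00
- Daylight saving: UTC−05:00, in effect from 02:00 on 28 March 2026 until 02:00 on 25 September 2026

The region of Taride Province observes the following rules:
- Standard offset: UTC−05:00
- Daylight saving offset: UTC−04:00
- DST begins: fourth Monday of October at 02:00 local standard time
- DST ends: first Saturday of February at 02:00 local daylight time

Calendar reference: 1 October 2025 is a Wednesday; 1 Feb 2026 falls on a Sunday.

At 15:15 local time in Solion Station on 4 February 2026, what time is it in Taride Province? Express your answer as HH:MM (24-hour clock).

17:15

4 February 2026 is outside the daylight-saving period (28 March – 25 September), so Solion Station is on standard time, UTC−06:00.
15:15 Solion Station + 6h = 21:15 UTC.
1 October 2025 is a Wednesday, so the first Monday is October 6 and the fourth is October 27.
1 February 2026 is a Sunday, so the first Saturday is February 7.
At the standard offset (UTC−05:00), 21:15 UTC − 5h = 16:15 Taride Province standard time.
Daylight saving runs 27 October 2025 – 7 February 2026; the standard-time date in Taride Province, 4 February 2026, is inside that window, so Taride Province is at UTC−04:00.
21:15 UTC − 4h = 17:15 Taride Province.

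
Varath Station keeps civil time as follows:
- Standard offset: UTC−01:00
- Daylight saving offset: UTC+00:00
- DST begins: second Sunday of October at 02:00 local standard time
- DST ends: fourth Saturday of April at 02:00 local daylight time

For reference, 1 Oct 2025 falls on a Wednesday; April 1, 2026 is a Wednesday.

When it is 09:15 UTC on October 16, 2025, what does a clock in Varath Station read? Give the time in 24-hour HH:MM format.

09:15

1 October 2025 is a Wednesday, so the first Sunday is October 5 and the second is October 12.
1 April 2026 is a Wednesday, so the first Saturday is April 4 and the fourth is April 25.
At the standard offset (UTC−01:00), 09:15 UTC − 1h = 08:15 Varath Station standard time.
The standard-time date in Varath Station, October 16, 2025, lies within the daylight-saving period (12 October 2025 – 25 April 2026), so Varath Station is on daylight time, UTC+00:00.
09:15 UTC + 0h = 09:15 local.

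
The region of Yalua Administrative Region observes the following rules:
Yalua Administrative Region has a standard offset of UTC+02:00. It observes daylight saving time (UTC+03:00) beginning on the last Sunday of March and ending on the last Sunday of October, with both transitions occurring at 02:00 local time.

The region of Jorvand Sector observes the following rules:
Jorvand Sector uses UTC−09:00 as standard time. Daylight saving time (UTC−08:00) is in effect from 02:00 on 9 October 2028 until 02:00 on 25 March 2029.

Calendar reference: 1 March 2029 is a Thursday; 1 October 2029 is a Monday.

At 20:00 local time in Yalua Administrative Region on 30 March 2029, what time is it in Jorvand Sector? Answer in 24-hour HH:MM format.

08:00

1 March 2029 is a Thursday, so Sundays fall on 4, 11, 18, 25; the last is March 25.
1 October 2029 is a Monday, so Sundays fall on 7, 14, 21, 28; the last is October 28.
Daylight saving runs 25 March – 28 October; 30 March 2029 is inside that window, so Yalua Administrative Region is at UTC+03:00.
20:00 Yalua Administrative Region − 3h = 17:00 UTC.
At the standard offset (UTC−09:00), 17:00 UTC − 9h = 08:00 Jorvand Sector standard time.
Daylight saving runs 9 October 2028 – 25 March 2029; the standard-time date in Jorvand Sector, 30 March 2029, is outside that window, so Jorvand Sector is on standard time at UTC−09:00.
17:00 UTC − 9h = 08:00 Jorvand Sector.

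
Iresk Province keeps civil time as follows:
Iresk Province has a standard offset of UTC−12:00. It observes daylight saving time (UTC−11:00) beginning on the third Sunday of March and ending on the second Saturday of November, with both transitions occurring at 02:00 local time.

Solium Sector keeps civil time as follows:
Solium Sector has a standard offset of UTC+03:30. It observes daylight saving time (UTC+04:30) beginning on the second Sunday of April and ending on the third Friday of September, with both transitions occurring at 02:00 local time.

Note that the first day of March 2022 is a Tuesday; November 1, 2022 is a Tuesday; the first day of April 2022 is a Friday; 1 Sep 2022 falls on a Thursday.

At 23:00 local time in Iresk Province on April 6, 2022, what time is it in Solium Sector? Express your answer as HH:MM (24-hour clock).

1 March 2022 is a Tuesday, so the first Sunday is March 6 and the third is March 20.
1 November 2022 is a Tuesday, so the first Saturday is November 5 and the second is November 12.
April 6, 2022 falls between 20 March and 12 November, so daylight saving is in effect and Iresk Province is at UTC−11:00.
23:00 Iresk Province + 11h = 10:00 UTC (rolling into the next day, 7 April 2022).
1 April 2022 is a Friday, so the first Sunday is April 3 and the second is April 10.
1 September 2022 is a Thursday, so the first Friday is September 2 and the third is September 16.
At the standard offset (UTC+03:30), 10:00 UTC + 3h30m = 13:30 Solium Sector standard time.
Daylight saving runs 10 April – 16 September; the standard-time date in Solium Sector, April 7, 2022, is outside that window, so Solium Sector is on standard time at UTC+03:30.
10:00 UTC + 3h30m = 13:30 Solium Sector.

13:30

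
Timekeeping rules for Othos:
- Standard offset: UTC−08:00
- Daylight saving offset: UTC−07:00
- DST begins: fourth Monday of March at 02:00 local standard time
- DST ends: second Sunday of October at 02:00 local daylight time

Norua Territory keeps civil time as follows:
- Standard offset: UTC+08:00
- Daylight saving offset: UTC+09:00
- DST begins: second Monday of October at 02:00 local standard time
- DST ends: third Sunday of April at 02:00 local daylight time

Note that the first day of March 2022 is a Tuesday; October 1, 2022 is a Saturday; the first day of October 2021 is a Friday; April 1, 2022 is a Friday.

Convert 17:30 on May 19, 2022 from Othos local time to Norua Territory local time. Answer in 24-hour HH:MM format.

1 March 2022 is a Tuesday, so the first Monday is March 7 and the fourth is March 28.
1 October 2022 is a Saturday, so the first Sunday is October 2 and the second is October 9.
May 19, 2022 falls between 28 March and 9 October, so daylight saving is in effect and Othos is at UTC−07:00.
17:30 Othos + 7h = 00:30 UTC (rolling into the next day, 20 May 2022).
1 October 2021 is a Friday, so the first Monday is October 4 and the second is October 11.
1 April 2022 is a Friday, so the first Sunday is April 3 and the third is April 17.
At the standard offset (UTC+08:00), 00:30 UTC + 8h = 08:30 Norua Territory standard time.
The standard-time date in Norua Territory, May 20, 2022, is outside the daylight-saving period (11 October 2021 – 17 April 2022), so Norua Territory is on standard time, UTC+08:00.
00:30 UTC + 8h = 08:30 Norua Territory.

08:30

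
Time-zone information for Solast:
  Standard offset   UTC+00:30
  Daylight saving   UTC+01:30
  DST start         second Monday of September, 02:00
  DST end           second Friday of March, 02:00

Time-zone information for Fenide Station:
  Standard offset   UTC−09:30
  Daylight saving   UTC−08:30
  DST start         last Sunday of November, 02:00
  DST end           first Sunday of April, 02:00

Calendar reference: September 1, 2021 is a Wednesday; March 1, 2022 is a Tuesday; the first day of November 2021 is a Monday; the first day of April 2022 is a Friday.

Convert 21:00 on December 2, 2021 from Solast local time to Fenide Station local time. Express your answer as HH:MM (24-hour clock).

1 September 2021 is a Wednesday, so the first Monday is September 6 and the second is September 13.
1 March 2022 is a Tuesday, so the first Friday is March 4 and the second is March 11.
December 2, 2021 lies within the daylight-saving period (13 September 2021 – 11 March 2022), so Solast is on daylight time, UTC+01:30.
21:00 Solast − 1h30m = 19:30 UTC.
1 November 2021 is a Monday, so Sundays fall on 7, 14, 21, 28; the last is November 28.
1 April 2022 is a Friday, so the first Sunday is April 3.
At the standard offset (UTC−09:30), 19:30 UTC − 9h30m = 10:00 Fenide Station standard time.
The standard-time date in Fenide Station, December 2, 2021, falls between 28 November 2021 and 3 April 2022, so daylight saving is in effect and Fenide Station is at UTC−08:30.
19:30 UTC − 8h30m = 11:00 Fenide Station.

11:00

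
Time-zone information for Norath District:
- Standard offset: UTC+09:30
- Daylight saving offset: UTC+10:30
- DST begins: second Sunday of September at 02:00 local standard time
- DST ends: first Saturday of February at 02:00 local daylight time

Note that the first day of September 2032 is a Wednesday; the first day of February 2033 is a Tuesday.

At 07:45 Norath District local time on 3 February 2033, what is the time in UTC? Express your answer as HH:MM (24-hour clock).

1 September 2032 is a Wednesday, so the first Sunday is September 5 and the second is September 12.
1 February 2033 is a Tuesday, so the first Saturday is February 5.
Daylight saving runs 12 September 2032 – 5 February 2033; 3 February 2033 is inside that window, so Norath District is at UTC+10:30.
07:45 local − 10h30m = 21:15 UTC (rolling into the previous day, 2 February 2033).

21:15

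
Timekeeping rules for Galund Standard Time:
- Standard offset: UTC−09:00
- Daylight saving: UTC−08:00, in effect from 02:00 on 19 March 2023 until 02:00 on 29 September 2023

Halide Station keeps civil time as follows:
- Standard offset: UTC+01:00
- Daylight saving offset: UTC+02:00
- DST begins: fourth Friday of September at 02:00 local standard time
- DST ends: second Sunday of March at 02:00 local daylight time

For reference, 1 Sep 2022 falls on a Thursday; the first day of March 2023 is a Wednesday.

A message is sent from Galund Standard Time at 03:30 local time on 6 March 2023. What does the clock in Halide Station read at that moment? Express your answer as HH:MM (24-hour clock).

6 March 2023 is outside the daylight-saving period (19 March – 29 September), so Galund Standard Time is on standard time, UTC−09:00.
03:30 Galund Standard Time + 9h = 12:30 UTC.
1 September 2022 is a Thursday, so the first Friday is September 2 and the fourth is September 23.
1 March 2023 is a Wednesday, so the first Sunday is March 5 and the second is March 12.
At the standard offset (UTC+01:00), 12:30 UTC + 1h = 13:30 Halide Station standard time.
Daylight saving runs 23 September 2022 – 12 March 2023; the standard-time date in Halide Station, 6 March 2023, is inside that window, so Halide Station is at UTC+02:00.
12:30 UTC + 2h = 14:30 Halide Station.

14:30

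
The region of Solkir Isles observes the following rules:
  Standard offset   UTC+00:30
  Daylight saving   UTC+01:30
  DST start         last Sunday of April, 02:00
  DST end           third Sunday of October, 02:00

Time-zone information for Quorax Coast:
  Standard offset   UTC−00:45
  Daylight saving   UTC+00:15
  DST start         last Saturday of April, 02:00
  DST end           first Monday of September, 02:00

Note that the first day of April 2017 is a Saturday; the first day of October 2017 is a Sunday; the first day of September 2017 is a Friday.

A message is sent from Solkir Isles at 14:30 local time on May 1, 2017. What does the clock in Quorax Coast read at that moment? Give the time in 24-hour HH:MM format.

1 April 2017 is a Saturday, so Sundays fall on 2, 9, 16, 23, 30; the last is April 30.
1 October 2017 is a Sunday, so the first Sunday is October 1 and the third is October 15.
May 1, 2017 falls between 30 April and 15 October, so daylight saving is in effect and Solkir Isles is at UTC+01:30.
14:30 Solkir Isles − 1h30m = 13:00 UTC.
1 April 2017 is a Saturday, so Saturdays fall on 1, 8, 15, 22, 29; the last is April 29.
1 September 2017 is a Friday, so the first Monday is September 4.
At the standard offset (UTC−00:45), 13:00 UTC − 0h45m = 12:15 Quorax Coast standard time.
The standard-time date in Quorax Coast, May 1, 2017, lies within the daylight-saving period (29 April – 4 September), so Quorax Coast is on daylight time, UTC+00:15.
13:00 UTC + 0h15m = 13:15 Quorax Coast.

13:15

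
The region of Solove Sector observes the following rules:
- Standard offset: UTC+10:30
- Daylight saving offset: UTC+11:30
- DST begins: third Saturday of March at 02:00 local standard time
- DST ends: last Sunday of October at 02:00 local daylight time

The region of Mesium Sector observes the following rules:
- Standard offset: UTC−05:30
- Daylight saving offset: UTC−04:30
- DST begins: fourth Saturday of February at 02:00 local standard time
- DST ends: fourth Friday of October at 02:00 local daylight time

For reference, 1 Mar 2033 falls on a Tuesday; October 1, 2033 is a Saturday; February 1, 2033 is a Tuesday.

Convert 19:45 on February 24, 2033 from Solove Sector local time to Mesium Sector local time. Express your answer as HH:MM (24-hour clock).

1 March 2033 is a Tuesday, so the first Saturday is March 5 and the third is March 19.
1 October 2033 is a Saturday, so Sundays fall on 2, 9, 16, 23, 30; the last is October 30.
Daylight saving runs 19 March – 30 October; February 24, 2033 is outside that window, so Solove Sector is on standard time at UTC+10:30.
19:45 Solove Sector − 10h30m = 09:15 UTC.
1 February 2033 is a Tuesday, so the first Saturday is February 5 and the fourth is February 26.
1 October 2033 is a Saturday, so the first Friday is October 7 and the fourth is October 28.
At the standard offset (UTC−05:30), 09:15 UTC − 5h30m = 03:45 Mesium Sector standard time.
The standard-time date in Mesium Sector, February 24, 2033, does not fall between 26 February and 28 October, so daylight saving is not in effect and Mesium Sector is at UTC−05:30.
09:15 UTC − 5h30m = 03:45 Mesium Sector.

03:45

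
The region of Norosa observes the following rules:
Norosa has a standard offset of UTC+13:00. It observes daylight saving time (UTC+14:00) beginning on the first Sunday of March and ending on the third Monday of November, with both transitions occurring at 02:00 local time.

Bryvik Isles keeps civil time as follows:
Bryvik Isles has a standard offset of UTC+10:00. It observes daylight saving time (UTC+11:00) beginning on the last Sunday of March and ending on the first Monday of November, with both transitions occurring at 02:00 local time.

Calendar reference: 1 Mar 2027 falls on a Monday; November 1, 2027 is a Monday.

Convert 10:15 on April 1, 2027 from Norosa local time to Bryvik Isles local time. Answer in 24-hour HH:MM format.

1 March 2027 is a Monday, so the first Sunday is March 7.
1 November 2027 is a Monday, so the first Monday is November 1 and the third is November 15.
Daylight saving runs 7 March – 15 November; April 1, 2027 is inside that window, so Norosa is at UTC+14:00.
10:15 Norosa − 14h = 20:15 UTC (rolling into the previous day, 31 March 2027).
1 March 2027 is a Monday, so Sundays fall on 7, 14, 21, 28; the last is March 28.
1 November 2027 is a Monday, so the first Monday is November 1.
At the standard offset (UTC+10:00), 20:15 UTC + 10h = 06:15 Bryvik Isles standard time (rolling into the next day, 1 April 2027).
The standard-time date in Bryvik Isles, April 1, 2027, falls between 28 March and 1 November, so daylight saving is in effect and Bryvik Isles is at UTC+11:00.
20:15 UTC + 11h = 07:15 Bryvik Isles (rolling into the next day, 1 April 2027).

07:15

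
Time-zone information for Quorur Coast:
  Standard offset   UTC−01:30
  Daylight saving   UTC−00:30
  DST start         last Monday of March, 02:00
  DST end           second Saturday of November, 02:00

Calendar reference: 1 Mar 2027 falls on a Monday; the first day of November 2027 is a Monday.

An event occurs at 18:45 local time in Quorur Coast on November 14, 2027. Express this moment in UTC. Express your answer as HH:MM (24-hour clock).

1 March 2027 is a Monday, so Mondays fall on 1, 8, 15, 22, 29; the last is March 29.
1 November 2027 is a Monday, so the first Saturday is November 6 and the second is November 13.
November 14, 2027 does not fall between 29 March and 13 November, so daylight saving is not in effect and Quorur Coast is at UTC−01:30.
18:45 local + 1h30m = 20:15 UTC.

20:15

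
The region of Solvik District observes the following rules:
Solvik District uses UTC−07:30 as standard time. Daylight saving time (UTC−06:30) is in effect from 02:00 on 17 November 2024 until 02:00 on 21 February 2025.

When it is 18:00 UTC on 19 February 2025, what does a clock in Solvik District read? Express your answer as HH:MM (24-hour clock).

11:30

At the standard offset (UTC−07:30), 18:00 UTC − 7h30m = 10:30 Solvik District standard time.
The standard-time date in Solvik District, 19 February 2025, lies within the daylight-saving period (17 November 2024 – 21 February 2025), so Solvik District is on daylight time, UTC−06:30.
18:00 UTC − 6h30m = 11:30 local.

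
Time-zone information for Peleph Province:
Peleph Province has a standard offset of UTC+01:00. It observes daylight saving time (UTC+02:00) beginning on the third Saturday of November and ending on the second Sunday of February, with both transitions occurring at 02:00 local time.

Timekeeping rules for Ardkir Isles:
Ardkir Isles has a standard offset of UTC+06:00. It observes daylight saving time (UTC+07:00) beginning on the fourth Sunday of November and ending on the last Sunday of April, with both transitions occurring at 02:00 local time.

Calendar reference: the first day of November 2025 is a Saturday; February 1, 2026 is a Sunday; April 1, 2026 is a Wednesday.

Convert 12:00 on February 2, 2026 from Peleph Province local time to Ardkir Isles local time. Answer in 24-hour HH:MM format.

17:00

1 November 2025 is a Saturday, so the first Saturday is November 1 and the third is November 15.
1 February 2026 is a Sunday, so the first Sunday is February 1 and the second is February 8.
February 2, 2026 falls between 15 November 2025 and 8 February 2026, so daylight saving is in effect and Peleph Province is at UTC+02:00.
12:00 Peleph Province − 2h = 10:00 UTC.
1 November 2025 is a Saturday, so the first Sunday is November 2 and the fourth is November 23.
1 April 2026 is a Wednesday, so Sundays fall on 5, 12, 19, 26; the last is April 26.
At the standard offset (UTC+06:00), 10:00 UTC + 6h = 16:00 Ardkir Isles standard time.
Daylight saving runs 23 November 2025 – 26 April 2026; the standard-time date in Ardkir Isles, February 2, 2026, is inside that window, so Ardkir Isles is at UTC+07:00.
10:00 UTC + 7h = 17:00 Ardkir Isles.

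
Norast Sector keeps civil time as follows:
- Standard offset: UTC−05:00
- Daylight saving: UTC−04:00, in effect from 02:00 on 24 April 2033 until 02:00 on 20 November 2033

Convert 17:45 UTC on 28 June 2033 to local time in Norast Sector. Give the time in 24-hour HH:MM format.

At the standard offset (UTC−05:00), 17:45 UTC − 5h = 12:45 Norast Sector standard time.
Daylight saving runs 24 April – 20 November; the standard-time date in Norast Sector, 28 June 2033, is inside that window, so Norast Sector is at UTC−04:00.
17:45 UTC − 4h = 13:45 local.

13:45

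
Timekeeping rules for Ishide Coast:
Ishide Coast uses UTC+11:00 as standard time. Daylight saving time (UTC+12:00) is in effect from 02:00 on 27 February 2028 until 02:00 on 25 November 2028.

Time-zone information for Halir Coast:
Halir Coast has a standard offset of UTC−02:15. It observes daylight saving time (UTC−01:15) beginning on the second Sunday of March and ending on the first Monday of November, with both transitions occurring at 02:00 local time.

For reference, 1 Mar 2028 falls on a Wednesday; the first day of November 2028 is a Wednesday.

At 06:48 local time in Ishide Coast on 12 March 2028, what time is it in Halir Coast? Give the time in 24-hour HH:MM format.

12 March 2028 lies within the daylight-saving period (27 February – 25 November), so Ishide Coast is on daylight time, UTC+12:00.
06:48 Ishide Coast − 12h = 18:48 UTC (rolling into the previous day, 11 March 2028).
1 March 2028 is a Wednesday, so the first Sunday is March 5 and the second is March 12.
1 November 2028 is a Wednesday, so the first Monday is November 6.
At the standard offset (UTC−02:15), 18:48 UTC − 2h15m = 16:33 Halir Coast standard time.
The standard-time date in Halir Coast, 11 March 2028, is outside the daylight-saving period (12 March – 6 November), so Halir Coast is on standard time, UTC−02:15.
18:48 UTC − 2h15m = 16:33 Halir Coast.

16:33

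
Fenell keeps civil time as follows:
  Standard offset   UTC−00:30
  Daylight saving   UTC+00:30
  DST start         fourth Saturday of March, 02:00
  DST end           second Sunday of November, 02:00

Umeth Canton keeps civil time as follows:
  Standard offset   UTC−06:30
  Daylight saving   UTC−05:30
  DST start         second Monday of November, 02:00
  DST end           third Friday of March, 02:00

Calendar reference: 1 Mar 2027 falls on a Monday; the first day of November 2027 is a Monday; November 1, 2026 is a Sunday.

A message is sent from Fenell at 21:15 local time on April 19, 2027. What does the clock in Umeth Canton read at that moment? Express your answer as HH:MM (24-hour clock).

14:15

1 March 2027 is a Monday, so the first Saturday is March 6 and the fourth is March 27.
1 November 2027 is a Monday, so the first Sunday is November 7 and the second is November 14.
April 19, 2027 falls between 27 March and 14 November, so daylight saving is in effect and Fenell is at UTC+00:30.
21:15 Fenell − 0h30m = 20:45 UTC.
1 November 2026 is a Sunday, so the first Monday is November 2 and the second is November 9.
1 March 2027 is a Monday, so the first Friday is March 5 and the third is March 19.
At the standard offset (UTC−06:30), 20:45 UTC − 6h30m = 14:15 Umeth Canton standard time.
The standard-time date in Umeth Canton, April 19, 2027, does not fall between 9 November 2026 and 19 March 2027, so daylight saving is not in effect and Umeth Canton is at UTC−06:30.
20:45 UTC − 6h30m = 14:15 Umeth Canton.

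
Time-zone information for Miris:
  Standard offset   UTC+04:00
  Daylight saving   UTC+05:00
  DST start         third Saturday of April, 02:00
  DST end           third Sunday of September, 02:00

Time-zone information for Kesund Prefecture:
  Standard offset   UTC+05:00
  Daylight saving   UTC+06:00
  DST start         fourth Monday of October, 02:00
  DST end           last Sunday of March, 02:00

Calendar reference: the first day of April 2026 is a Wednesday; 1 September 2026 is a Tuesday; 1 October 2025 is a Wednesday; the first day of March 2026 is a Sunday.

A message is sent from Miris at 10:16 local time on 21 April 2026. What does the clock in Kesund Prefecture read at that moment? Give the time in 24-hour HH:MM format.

1 April 2026 is a Wednesday, so the first Saturday is April 4 and the third is April 18.
1 September 2026 is a Tuesday, so the first Sunday is September 6 and the third is September 20.
21 April 2026 lies within the daylight-saving period (18 April – 20 September), so Miris is on daylight time, UTC+05:00.
10:16 Miris − 5h = 05:16 UTC.
1 October 2025 is a Wednesday, so the first Monday is October 6 and the fourth is October 27.
1 March 2026 is a Sunday, so Sundays fall on 1, 8, 15, 22, 29; the last is March 29.
At the standard offset (UTC+05:00), 05:16 UTC + 5h = 10:16 Kesund Prefecture standard time.
The standard-time date in Kesund Prefecture, 21 April 2026, does not fall between 27 October 2025 and 29 March 2026, so daylight saving is not in effect and Kesund Prefecture is at UTC+05:00.
05:16 UTC + 5h = 10:16 Kesund Prefecture.

10:16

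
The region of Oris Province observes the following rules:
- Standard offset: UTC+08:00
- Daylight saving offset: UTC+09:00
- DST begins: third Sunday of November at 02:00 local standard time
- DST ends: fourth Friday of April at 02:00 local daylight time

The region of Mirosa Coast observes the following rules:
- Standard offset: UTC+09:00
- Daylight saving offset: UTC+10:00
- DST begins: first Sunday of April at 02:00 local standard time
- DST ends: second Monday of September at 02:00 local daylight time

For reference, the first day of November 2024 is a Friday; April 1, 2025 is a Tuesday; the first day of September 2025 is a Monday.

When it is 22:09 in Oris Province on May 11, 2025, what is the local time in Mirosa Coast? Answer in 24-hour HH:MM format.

00:09

1 November 2024 is a Friday, so the first Sunday is November 3 and the third is November 17.
1 April 2025 is a Tuesday, so the first Friday is April 4 and the fourth is April 25.
Daylight saving runs 17 November 2024 – 25 April 2025; May 11, 2025 is outside that window, so Oris Province is on standard time at UTC+08:00.
22:09 Oris Province − 8h = 14:09 UTC.
1 April 2025 is a Tuesday, so the first Sunday is April 6.
1 September 2025 is a Monday, so the first Monday is September 1 and the second is September 8.
At the standard offset (UTC+09:00), 14:09 UTC + 9h = 23:09 Mirosa Coast standard time.
The standard-time date in Mirosa Coast, May 11, 2025, falls between 6 April and 8 September, so daylight saving is in effect and Mirosa Coast is at UTC+10:00.
14:09 UTC + 10h = 00:09 Mirosa Coast (rolling into the next day, 12 May 2025).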